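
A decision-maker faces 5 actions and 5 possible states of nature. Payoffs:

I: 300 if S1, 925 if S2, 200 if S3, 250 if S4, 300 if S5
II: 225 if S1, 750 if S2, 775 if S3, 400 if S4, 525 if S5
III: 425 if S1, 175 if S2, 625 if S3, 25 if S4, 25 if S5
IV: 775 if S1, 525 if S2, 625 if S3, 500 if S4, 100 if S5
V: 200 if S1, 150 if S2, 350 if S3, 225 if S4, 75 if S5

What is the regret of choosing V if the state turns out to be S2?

775

Best payoff under S2 is 925.
Regret = 925 − 150 = 775.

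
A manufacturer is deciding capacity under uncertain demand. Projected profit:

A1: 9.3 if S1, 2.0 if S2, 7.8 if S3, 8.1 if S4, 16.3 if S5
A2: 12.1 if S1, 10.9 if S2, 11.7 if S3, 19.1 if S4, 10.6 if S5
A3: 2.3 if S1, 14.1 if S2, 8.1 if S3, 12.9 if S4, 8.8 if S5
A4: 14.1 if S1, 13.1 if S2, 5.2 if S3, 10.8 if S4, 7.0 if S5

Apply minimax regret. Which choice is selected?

Column bests: S1=14.1, S2=14.1, S3=11.7, S4=19.1, S5=16.3.
A1 regrets: 4.8, 12.1, 3.9, 11.0, 0.0 → max 12.1
A2 regrets: 2.0, 3.2, 0.0, 0.0, 5.7 → max 5.7
A3 regrets: 11.8, 0.0, 3.6, 6.2, 7.5 → max 11.8
A4 regrets: 0.0, 1.0, 6.5, 8.3, 9.3 → max 9.3
Smallest max regret = 5.7 → A2.

A2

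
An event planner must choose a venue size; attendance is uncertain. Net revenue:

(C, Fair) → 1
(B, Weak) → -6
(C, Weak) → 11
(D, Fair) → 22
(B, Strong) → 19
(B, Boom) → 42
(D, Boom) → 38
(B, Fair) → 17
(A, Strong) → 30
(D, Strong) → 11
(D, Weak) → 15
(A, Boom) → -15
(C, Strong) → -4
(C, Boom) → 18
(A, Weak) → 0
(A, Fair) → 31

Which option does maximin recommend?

D

Row minima: A=-15, B=-6, C=-4, D=11
Best worst-case = 11 → D.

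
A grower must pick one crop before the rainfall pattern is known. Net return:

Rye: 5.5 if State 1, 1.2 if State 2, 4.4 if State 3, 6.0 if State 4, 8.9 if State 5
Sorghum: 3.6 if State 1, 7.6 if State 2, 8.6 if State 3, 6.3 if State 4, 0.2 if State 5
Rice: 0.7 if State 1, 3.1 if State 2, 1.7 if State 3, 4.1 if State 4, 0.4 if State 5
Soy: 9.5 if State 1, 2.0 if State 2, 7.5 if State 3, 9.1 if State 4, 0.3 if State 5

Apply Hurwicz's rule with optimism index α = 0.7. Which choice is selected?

Rye: 0.7·8.9 + 0.3·1.2 = 6.59
Sorghum: 0.7·8.6 + 0.3·0.2 = 6.08
Rice: 0.7·4.1 + 0.3·0.4 = 2.99
Soy: 0.7·9.5 + 0.3·0.3 = 6.74
Highest Hurwicz score = 6.74 → Soy.

Soy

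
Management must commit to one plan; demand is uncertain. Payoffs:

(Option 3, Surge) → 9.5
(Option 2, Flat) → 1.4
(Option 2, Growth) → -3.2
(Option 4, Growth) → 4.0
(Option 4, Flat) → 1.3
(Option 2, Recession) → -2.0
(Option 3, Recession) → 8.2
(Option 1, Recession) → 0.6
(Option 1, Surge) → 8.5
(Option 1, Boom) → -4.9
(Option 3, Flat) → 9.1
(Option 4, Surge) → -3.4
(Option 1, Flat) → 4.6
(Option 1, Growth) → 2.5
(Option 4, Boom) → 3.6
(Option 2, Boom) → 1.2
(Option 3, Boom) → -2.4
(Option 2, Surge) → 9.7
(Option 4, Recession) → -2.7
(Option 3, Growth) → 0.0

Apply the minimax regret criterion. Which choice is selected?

Column bests: Recession=8.2, Flat=9.1, Growth=4.0, Boom=3.6, Surge=9.7.
Option 1 regrets: 7.6, 4.5, 1.5, 8.5, 1.2 → max 8.5
Option 2 regrets: 10.2, 7.7, 7.2, 2.4, 0.0 → max 10.2
Option 3 regrets: 0.0, 0.0, 4.0, 6.0, 0.2 → max 6.0
Option 4 regrets: 10.9, 7.8, 0.0, 0.0, 13.1 → max 13.1
Smallest max regret = 6.0 → Option 3.

Option 3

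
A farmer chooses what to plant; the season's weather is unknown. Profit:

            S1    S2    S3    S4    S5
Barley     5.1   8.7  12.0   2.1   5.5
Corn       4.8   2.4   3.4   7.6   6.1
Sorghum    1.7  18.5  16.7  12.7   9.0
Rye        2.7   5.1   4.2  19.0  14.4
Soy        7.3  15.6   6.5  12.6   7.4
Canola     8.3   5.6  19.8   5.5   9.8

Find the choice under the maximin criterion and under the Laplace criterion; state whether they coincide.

Row minima: Barley=2.1, Corn=2.4, Sorghum=1.7, Rye=2.7, Soy=6.5, Canola=5.5
Best worst-case = 6.5 → Soy.
Row averages: Barley=6.68, Corn=4.86, Sorghum=11.72, Rye=9.08, Soy=9.88, Canola=9.8
Highest average = 11.72 → Sorghum.

maximin → Soy; laplace → Sorghum (disagree)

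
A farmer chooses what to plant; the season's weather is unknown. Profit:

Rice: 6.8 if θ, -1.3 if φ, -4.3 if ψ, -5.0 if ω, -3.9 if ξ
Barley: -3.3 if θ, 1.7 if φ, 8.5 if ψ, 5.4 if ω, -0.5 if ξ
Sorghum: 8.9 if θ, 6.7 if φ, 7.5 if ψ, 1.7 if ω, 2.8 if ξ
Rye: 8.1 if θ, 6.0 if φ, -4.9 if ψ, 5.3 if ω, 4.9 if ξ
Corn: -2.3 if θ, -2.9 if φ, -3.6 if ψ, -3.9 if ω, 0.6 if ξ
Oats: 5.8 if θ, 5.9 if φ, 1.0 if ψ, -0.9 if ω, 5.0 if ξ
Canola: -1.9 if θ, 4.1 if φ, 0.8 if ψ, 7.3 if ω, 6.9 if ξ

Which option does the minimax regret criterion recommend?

Column bests: θ=8.9, φ=6.7, ψ=8.5, ω=7.3, ξ=6.9.
Rice regrets: 2.1, 8.0, 12.8, 12.3, 10.8 → max 12.8
Barley regrets: 12.2, 5.0, 0.0, 1.9, 7.4 → max 12.2
Sorghum regrets: 0.0, 0.0, 1.0, 5.6, 4.1 → max 5.6
Rye regrets: 0.8, 0.7, 13.4, 2.0, 2.0 → max 13.4
Corn regrets: 11.2, 9.6, 12.1, 11.2, 6.3 → max 12.1
Oats regrets: 3.1, 0.8, 7.5, 8.2, 1.9 → max 8.2
Canola regrets: 10.8, 2.6, 7.7, 0.0, 0.0 → max 10.8
Smallest max regret = 5.6 → Sorghum.

Sorghum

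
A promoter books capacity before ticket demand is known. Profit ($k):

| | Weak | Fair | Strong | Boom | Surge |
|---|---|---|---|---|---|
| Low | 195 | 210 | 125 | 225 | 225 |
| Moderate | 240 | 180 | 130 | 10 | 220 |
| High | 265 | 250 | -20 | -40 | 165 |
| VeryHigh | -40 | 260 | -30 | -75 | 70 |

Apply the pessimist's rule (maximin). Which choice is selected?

Row minima: Low=125, Moderate=10, High=-40, VeryHigh=-75
Best worst-case = 125 → Low.

Low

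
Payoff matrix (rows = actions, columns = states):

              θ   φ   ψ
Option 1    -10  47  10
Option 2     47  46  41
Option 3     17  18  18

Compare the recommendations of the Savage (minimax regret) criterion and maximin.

minimax regret → Option 2; maximin → Option 2 (agree)

Column bests: θ=47, φ=47, ψ=41.
Option 1 regrets: 57, 0, 31 → max 57
Option 2 regrets: 0, 1, 0 → max 1
Option 3 regrets: 30, 29, 23 → max 30
Smallest max regret = 1 → Option 2.
Row minima: Option 1=-10, Option 2=41, Option 3=17
Best worst-case = 41 → Option 2.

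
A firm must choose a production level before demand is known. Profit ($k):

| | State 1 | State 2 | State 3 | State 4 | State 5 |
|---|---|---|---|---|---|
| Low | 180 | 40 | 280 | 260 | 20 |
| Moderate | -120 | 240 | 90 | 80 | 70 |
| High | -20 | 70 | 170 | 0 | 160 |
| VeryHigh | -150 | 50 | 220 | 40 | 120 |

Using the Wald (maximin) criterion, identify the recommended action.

Low

Row minima: Low=20, Moderate=-120, High=-20, VeryHigh=-150
Best worst-case = 20 → Low.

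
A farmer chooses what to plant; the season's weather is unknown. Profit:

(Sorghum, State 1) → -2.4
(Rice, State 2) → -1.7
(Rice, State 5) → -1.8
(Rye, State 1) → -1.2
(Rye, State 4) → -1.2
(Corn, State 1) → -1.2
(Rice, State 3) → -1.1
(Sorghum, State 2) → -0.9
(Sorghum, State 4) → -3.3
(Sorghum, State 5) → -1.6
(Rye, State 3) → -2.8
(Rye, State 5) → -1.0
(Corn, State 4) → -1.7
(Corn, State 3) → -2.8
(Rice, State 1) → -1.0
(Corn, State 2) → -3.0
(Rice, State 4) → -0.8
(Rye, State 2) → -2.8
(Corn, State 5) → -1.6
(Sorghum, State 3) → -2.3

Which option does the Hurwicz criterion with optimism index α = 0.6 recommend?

Rice

Corn: 0.6·(-1.2) + 0.4·(-3.0) = -1.92
Sorghum: 0.6·(-0.9) + 0.4·(-3.3) = -1.86
Rye: 0.6·(-1.0) + 0.4·(-2.8) = -1.72
Rice: 0.6·(-0.8) + 0.4·(-1.8) = -1.2
Highest Hurwicz score = -1.2 → Rice.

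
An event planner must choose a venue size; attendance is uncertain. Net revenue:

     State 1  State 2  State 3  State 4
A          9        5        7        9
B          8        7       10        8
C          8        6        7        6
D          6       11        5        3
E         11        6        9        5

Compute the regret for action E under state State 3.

1

Best payoff under State 3 is 10.
Regret = 10 − 9 = 1.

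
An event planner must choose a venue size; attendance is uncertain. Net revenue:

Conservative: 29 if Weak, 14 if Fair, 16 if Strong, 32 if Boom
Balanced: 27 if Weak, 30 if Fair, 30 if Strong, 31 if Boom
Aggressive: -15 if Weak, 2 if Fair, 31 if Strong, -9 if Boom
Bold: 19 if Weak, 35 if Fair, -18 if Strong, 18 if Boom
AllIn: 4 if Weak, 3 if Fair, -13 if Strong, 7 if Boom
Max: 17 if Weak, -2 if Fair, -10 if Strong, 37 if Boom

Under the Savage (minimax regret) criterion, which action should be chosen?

Column bests: Weak=29, Fair=35, Strong=31, Boom=37.
Conservative regrets: 0, 21, 15, 5 → max 21
Balanced regrets: 2, 5, 1, 6 → max 6
Aggressive regrets: 44, 33, 0, 46 → max 46
Bold regrets: 10, 0, 49, 19 → max 49
AllIn regrets: 25, 32, 44, 30 → max 44
Max regrets: 12, 37, 41, 0 → max 41
Smallest max regret = 6 → Balanced.

Balanced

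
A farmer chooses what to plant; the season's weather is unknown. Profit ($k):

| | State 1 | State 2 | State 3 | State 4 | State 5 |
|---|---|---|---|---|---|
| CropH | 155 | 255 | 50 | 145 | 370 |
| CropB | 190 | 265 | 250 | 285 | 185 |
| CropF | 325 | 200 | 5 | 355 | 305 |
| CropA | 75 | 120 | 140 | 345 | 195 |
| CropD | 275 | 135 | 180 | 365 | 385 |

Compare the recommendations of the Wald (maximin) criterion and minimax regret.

Row minima: CropH=50, CropB=185, CropF=5, CropA=75, CropD=135
Best worst-case = 185 → CropB.
Column bests: State 1=325, State 2=265, State 3=250, State 4=365, State 5=385.
CropH regrets: 170, 10, 200, 220, 15 → max 220
CropB regrets: 135, 0, 0, 80, 200 → max 200
CropF regrets: 0, 65, 245, 10, 80 → max 245
CropA regrets: 250, 145, 110, 20, 190 → max 250
CropD regrets: 50, 130, 70, 0, 0 → max 130
Smallest max regret = 130 → CropD.

maximin → CropB; minimax regret → CropD (disagree)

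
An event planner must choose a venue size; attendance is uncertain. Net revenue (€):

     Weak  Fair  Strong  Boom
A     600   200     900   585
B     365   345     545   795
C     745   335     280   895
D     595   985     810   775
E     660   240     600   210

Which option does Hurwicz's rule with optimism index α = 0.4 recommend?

A: 0.4·900 + 0.6·200 = 480
B: 0.4·795 + 0.6·345 = 525
C: 0.4·895 + 0.6·280 = 526
D: 0.4·985 + 0.6·595 = 751
E: 0.4·660 + 0.6·210 = 390
Highest Hurwicz score = 751 → D.

D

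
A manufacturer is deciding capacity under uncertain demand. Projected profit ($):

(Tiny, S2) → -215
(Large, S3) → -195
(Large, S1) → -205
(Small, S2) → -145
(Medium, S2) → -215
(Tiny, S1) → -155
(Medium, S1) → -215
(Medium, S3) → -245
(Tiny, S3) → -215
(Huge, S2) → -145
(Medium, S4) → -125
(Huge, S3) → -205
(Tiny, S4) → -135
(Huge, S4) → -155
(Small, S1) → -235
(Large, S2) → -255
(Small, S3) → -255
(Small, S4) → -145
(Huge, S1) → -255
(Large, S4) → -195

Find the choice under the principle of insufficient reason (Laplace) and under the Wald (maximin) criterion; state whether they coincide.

Row averages: Tiny=-180, Small=-195, Medium=-200, Large=-212.5, Huge=-190
Highest average = -180 → Tiny.
Row minima: Tiny=-215, Small=-255, Medium=-245, Large=-255, Huge=-255
Best worst-case = -215 → Tiny.

laplace → Tiny; maximin → Tiny (agree)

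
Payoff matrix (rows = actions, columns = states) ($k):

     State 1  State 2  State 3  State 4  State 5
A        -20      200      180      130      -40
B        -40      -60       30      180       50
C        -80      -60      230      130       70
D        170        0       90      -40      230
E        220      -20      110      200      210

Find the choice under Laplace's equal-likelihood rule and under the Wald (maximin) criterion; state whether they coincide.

Row averages: A=90, B=32, C=58, D=90, E=144
Highest average = 144 → E.
Row minima: A=-40, B=-60, C=-80, D=-40, E=-20
Best worst-case = -20 → E.

laplace → E; maximin → E (agree)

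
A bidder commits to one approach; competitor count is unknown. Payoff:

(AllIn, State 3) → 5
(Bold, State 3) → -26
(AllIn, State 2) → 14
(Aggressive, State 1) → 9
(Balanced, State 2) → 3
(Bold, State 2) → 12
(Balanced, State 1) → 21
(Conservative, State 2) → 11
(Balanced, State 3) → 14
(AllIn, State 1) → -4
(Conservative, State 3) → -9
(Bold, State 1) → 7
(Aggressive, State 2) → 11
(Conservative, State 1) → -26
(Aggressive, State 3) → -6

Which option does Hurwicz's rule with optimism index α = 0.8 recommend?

Conservative: 0.8·11 + 0.2·(-26) = 3.6
Balanced: 0.8·21 + 0.2·3 = 17.4
Aggressive: 0.8·11 + 0.2·(-6) = 7.6
Bold: 0.8·12 + 0.2·(-26) = 4.4
AllIn: 0.8·14 + 0.2·(-4) = 10.4
Highest Hurwicz score = 17.4 → Balanced.

Balanced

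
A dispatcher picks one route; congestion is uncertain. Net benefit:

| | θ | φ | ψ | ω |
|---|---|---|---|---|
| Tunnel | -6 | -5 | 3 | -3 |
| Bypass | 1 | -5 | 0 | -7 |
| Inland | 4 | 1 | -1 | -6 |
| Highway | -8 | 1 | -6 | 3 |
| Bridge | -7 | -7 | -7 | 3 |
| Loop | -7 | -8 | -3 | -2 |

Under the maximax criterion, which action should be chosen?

Row maxima: Tunnel=3, Bypass=1, Inland=4, Highway=3, Bridge=3, Loop=-2
Best best-case = 4 → Inland.

Inland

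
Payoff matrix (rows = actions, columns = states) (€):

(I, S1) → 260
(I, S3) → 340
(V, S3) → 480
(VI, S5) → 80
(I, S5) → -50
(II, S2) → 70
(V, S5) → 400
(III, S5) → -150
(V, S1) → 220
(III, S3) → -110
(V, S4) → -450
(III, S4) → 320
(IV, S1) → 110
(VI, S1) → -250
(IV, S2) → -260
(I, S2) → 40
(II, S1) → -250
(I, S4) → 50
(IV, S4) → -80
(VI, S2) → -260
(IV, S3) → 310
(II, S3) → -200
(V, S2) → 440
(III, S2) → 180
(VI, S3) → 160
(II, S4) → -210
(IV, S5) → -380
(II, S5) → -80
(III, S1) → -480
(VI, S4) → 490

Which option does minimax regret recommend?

Column bests: S1=260, S2=440, S3=480, S4=490, S5=400.
I regrets: 0, 400, 140, 440, 450 → max 450
II regrets: 510, 370, 680, 700, 480 → max 700
III regrets: 740, 260, 590, 170, 550 → max 740
IV regrets: 150, 700, 170, 570, 780 → max 780
V regrets: 40, 0, 0, 940, 0 → max 940
VI regrets: 510, 700, 320, 0, 320 → max 700
Smallest max regret = 450 → I.

I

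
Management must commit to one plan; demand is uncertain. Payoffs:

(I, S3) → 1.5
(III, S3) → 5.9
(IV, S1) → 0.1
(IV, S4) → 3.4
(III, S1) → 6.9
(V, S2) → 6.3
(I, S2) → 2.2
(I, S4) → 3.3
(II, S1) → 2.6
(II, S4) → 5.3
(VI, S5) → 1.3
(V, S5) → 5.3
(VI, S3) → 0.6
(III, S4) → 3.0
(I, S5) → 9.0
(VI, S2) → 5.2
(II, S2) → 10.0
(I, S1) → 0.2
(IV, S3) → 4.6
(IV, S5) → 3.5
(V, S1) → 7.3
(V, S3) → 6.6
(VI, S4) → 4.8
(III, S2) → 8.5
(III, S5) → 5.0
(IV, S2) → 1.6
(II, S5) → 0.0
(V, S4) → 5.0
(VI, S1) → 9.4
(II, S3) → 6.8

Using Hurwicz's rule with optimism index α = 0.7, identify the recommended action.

II

I: 0.7·9.0 + 0.3·0.2 = 6.36
II: 0.7·10.0 + 0.3·0.0 = 7
III: 0.7·8.5 + 0.3·3.0 = 6.85
IV: 0.7·4.6 + 0.3·0.1 = 3.25
V: 0.7·7.3 + 0.3·5.0 = 6.61
VI: 0.7·9.4 + 0.3·0.6 = 6.76
Highest Hurwicz score = 7 → II.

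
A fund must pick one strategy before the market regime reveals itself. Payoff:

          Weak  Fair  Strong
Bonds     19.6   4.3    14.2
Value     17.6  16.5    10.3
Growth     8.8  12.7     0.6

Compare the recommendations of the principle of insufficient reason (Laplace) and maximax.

laplace → Value; maximax → Bonds (disagree)

Row averages: Bonds=12.7, Value=14.8, Growth=221/30
Highest average = 14.8 → Value.
Row maxima: Bonds=19.6, Value=17.6, Growth=12.7
Best best-case = 19.6 → Bonds.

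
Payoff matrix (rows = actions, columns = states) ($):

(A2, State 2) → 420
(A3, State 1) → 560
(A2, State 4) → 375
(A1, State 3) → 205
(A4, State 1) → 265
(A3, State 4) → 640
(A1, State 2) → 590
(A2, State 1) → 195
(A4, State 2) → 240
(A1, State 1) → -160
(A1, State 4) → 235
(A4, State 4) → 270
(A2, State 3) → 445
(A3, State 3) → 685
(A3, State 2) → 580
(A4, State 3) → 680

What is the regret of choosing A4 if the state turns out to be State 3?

Best payoff under State 3 is 685.
Regret = 685 − 680 = 5.

5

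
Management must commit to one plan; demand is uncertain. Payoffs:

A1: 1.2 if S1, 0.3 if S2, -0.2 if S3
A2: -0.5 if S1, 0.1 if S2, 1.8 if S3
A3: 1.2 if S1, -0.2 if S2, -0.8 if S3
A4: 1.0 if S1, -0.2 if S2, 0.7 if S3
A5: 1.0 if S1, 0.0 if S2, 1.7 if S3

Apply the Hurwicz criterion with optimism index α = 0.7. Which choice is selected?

A1: 0.7·1.2 + 0.3·(-0.2) = 0.78
A2: 0.7·1.8 + 0.3·(-0.5) = 1.11
A3: 0.7·1.2 + 0.3·(-0.8) = 0.6
A4: 0.7·1.0 + 0.3·(-0.2) = 0.64
A5: 0.7·1.7 + 0.3·0.0 = 1.19
Highest Hurwicz score = 1.19 → A5.

A5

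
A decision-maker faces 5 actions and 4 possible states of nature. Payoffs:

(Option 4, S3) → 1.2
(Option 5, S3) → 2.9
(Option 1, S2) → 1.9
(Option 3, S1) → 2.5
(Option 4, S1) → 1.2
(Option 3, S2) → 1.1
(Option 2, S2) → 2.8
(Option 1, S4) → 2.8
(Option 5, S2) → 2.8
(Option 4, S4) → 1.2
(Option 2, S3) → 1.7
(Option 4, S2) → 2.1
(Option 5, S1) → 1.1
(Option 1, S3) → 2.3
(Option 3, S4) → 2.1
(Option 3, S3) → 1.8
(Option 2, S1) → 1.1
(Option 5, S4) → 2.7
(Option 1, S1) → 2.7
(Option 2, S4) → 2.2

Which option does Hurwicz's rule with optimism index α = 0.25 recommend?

Option 1: 0.25·2.8 + 0.75·1.9 = 2.125
Option 2: 0.25·2.8 + 0.75·1.1 = 1.525
Option 3: 0.25·2.5 + 0.75·1.1 = 1.45
Option 4: 0.25·2.1 + 0.75·1.2 = 1.425
Option 5: 0.25·2.9 + 0.75·1.1 = 1.55
Highest Hurwicz score = 2.125 → Option 1.

Option 1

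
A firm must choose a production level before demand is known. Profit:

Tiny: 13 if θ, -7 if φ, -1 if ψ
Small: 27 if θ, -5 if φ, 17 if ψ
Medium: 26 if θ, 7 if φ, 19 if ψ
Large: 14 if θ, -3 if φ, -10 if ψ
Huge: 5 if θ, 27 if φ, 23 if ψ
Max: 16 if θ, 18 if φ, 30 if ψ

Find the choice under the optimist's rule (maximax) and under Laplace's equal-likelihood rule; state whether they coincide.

maximax → Max; laplace → Max (agree)

Row maxima: Tiny=13, Small=27, Medium=26, Large=14, Huge=27, Max=30
Best best-case = 30 → Max.
Row averages: Tiny=5/3, Small=13, Medium=52/3, Large=1/3, Huge=55/3, Max=64/3
Highest average = 64/3 → Max.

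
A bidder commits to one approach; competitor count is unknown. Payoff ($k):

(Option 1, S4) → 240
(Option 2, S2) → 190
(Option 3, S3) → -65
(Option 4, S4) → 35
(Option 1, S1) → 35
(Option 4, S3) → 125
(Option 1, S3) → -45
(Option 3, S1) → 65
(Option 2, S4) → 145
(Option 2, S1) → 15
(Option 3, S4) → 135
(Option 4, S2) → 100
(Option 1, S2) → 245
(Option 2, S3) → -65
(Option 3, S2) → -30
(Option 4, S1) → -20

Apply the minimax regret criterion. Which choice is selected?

Column bests: S1=65, S2=245, S3=125, S4=240.
Option 1 regrets: 30, 0, 170, 0 → max 170
Option 2 regrets: 50, 55, 190, 95 → max 190
Option 3 regrets: 0, 275, 190, 105 → max 275
Option 4 regrets: 85, 145, 0, 205 → max 205
Smallest max regret = 170 → Option 1.

Option 1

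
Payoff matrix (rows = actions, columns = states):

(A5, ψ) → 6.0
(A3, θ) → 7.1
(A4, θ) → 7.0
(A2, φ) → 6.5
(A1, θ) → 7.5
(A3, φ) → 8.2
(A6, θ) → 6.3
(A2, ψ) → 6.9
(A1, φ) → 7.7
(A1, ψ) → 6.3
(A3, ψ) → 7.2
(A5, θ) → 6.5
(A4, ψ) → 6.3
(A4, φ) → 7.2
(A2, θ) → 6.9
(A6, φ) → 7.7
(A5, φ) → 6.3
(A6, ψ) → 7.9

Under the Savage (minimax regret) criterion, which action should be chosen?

Column bests: θ=7.5, φ=8.2, ψ=7.9.
A1 regrets: 0.0, 0.5, 1.6 → max 1.6
A2 regrets: 0.6, 1.7, 1.0 → max 1.7
A3 regrets: 0.4, 0.0, 0.7 → max 0.7
A4 regrets: 0.5, 1.0, 1.6 → max 1.6
A5 regrets: 1.0, 1.9, 1.9 → max 1.9
A6 regrets: 1.2, 0.5, 0.0 → max 1.2
Smallest max regret = 0.7 → A3.

A3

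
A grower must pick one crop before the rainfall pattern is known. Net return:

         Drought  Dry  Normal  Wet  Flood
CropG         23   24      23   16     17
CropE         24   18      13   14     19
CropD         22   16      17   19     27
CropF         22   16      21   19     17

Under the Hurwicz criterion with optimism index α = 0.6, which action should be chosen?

CropG: 0.6·24 + 0.4·16 = 20.8
CropE: 0.6·24 + 0.4·13 = 19.6
CropD: 0.6·27 + 0.4·16 = 22.6
CropF: 0.6·22 + 0.4·16 = 19.6
Highest Hurwicz score = 22.6 → CropD.

CropD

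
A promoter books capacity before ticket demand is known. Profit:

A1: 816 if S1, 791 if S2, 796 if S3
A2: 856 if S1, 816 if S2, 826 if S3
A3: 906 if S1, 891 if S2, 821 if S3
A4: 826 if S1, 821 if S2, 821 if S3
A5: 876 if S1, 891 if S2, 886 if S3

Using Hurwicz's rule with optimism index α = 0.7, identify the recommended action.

A1: 0.7·816 + 0.3·791 = 808.5
A2: 0.7·856 + 0.3·816 = 844
A3: 0.7·906 + 0.3·821 = 880.5
A4: 0.7·826 + 0.3·821 = 824.5
A5: 0.7·891 + 0.3·876 = 886.5
Highest Hurwicz score = 886.5 → A5.

A5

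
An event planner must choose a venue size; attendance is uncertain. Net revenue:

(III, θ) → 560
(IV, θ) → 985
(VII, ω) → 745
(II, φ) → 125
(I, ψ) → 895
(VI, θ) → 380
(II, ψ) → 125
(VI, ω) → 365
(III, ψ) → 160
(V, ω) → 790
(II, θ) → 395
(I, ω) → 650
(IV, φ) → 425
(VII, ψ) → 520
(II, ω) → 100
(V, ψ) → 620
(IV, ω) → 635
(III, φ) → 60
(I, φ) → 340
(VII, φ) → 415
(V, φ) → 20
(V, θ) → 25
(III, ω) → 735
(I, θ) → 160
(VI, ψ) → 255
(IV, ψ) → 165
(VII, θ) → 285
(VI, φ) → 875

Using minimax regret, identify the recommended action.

VI

Column bests: θ=985, φ=875, ψ=895, ω=790.
I regrets: 825, 535, 0, 140 → max 825
II regrets: 590, 750, 770, 690 → max 770
III regrets: 425, 815, 735, 55 → max 815
IV regrets: 0, 450, 730, 155 → max 730
V regrets: 960, 855, 275, 0 → max 960
VI regrets: 605, 0, 640, 425 → max 640
VII regrets: 700, 460, 375, 45 → max 700
Smallest max regret = 640 → VI.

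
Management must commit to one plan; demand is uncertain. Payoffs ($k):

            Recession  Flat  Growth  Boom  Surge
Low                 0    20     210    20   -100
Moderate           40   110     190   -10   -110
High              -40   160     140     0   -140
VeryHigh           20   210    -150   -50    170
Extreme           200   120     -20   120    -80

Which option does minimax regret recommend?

Column bests: Recession=200, Flat=210, Growth=210, Boom=120, Surge=170.
Low regrets: 200, 190, 0, 100, 270 → max 270
Moderate regrets: 160, 100, 20, 130, 280 → max 280
High regrets: 240, 50, 70, 120, 310 → max 310
VeryHigh regrets: 180, 0, 360, 170, 0 → max 360
Extreme regrets: 0, 90, 230, 0, 250 → max 250
Smallest max regret = 250 → Extreme.

Extreme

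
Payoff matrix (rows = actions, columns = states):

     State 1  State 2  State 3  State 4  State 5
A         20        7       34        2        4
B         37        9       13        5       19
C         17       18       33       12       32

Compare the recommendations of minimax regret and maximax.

minimax regret → C; maximax → B (disagree)

Column bests: State 1=37, State 2=18, State 3=34, State 4=12, State 5=32.
A regrets: 17, 11, 0, 10, 28 → max 28
B regrets: 0, 9, 21, 7, 13 → max 21
C regrets: 20, 0, 1, 0, 0 → max 20
Smallest max regret = 20 → C.
Row maxima: A=34, B=37, C=33
Best best-case = 37 → B.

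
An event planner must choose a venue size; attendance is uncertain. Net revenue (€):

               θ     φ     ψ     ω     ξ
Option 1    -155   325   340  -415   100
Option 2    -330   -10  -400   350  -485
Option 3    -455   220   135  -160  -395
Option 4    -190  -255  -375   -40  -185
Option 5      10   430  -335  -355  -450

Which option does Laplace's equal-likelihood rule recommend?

Option 1

Row averages: Option 1=39, Option 2=-175, Option 3=-131, Option 4=-209, Option 5=-140
Highest average = 39 → Option 1.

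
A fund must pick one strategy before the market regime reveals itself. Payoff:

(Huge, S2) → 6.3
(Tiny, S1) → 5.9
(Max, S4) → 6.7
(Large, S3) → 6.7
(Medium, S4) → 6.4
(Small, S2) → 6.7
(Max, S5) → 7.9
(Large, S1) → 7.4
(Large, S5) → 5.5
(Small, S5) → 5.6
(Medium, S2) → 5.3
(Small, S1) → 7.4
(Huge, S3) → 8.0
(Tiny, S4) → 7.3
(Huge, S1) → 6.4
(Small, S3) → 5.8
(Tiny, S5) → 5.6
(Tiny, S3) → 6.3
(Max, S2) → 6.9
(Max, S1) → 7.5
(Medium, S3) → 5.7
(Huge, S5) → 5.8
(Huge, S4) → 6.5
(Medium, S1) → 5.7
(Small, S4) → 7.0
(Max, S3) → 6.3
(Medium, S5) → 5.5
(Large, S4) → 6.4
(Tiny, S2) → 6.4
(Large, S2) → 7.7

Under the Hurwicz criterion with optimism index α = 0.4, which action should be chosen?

Tiny: 0.4·7.3 + 0.6·5.6 = 6.28
Small: 0.4·7.4 + 0.6·5.6 = 6.32
Medium: 0.4·6.4 + 0.6·5.3 = 5.74
Large: 0.4·7.7 + 0.6·5.5 = 6.38
Huge: 0.4·8.0 + 0.6·5.8 = 6.68
Max: 0.4·7.9 + 0.6·6.3 = 6.94
Highest Hurwicz score = 6.94 → Max.

Max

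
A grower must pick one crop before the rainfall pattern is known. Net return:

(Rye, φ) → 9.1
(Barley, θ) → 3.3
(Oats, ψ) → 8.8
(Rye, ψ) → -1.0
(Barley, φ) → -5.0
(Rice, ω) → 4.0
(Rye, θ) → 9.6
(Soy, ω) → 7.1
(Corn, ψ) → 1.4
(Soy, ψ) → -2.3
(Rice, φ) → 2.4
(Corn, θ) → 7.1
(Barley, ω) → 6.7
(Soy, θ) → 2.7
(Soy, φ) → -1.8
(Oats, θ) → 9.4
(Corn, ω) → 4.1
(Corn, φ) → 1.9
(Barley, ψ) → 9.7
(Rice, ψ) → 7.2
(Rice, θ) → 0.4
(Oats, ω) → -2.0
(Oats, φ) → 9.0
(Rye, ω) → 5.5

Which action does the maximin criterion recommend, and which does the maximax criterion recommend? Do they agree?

Row minima: Rye=-1.0, Corn=1.4, Oats=-2.0, Rice=0.4, Barley=-5.0, Soy=-2.3
Best worst-case = 1.4 → Corn.
Row maxima: Rye=9.6, Corn=7.1, Oats=9.4, Rice=7.2, Barley=9.7, Soy=7.1
Best best-case = 9.7 → Barley.

maximin → Corn; maximax → Barley (disagree)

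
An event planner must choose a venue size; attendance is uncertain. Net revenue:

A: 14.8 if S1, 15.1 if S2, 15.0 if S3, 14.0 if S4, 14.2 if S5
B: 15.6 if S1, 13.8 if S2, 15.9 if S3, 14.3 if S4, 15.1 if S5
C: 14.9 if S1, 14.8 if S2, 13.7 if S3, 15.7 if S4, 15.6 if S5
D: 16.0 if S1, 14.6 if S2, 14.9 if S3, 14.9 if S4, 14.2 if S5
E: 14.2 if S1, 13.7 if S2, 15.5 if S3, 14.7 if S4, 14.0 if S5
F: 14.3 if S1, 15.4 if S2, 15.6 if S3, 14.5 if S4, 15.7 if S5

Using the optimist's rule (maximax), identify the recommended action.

Row maxima: A=15.1, B=15.9, C=15.7, D=16.0, E=15.5, F=15.7
Best best-case = 16.0 → D.

D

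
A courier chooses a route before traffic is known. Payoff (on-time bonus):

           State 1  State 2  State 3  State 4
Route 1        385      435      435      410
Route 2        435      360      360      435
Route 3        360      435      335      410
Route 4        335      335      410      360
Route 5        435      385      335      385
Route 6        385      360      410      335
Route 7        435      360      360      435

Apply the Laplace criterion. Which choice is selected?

Route 1

Row averages: Route 1=416.25, Route 2=397.5, Route 3=385, Route 4=360, Route 5=385, Route 6=372.5, Route 7=397.5
Highest average = 416.25 → Route 1.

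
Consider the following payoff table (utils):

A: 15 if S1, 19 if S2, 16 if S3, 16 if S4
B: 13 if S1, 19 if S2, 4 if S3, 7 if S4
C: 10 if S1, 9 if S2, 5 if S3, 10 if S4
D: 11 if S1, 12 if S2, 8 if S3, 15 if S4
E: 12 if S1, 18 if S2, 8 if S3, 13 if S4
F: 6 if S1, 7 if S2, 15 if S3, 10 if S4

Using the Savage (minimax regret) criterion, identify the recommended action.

A

Column bests: S1=15, S2=19, S3=16, S4=16.
A regrets: 0, 0, 0, 0 → max 0
B regrets: 2, 0, 12, 9 → max 12
C regrets: 5, 10, 11, 6 → max 11
D regrets: 4, 7, 8, 1 → max 8
E regrets: 3, 1, 8, 3 → max 8
F regrets: 9, 12, 1, 6 → max 12
Smallest max regret = 0 → A.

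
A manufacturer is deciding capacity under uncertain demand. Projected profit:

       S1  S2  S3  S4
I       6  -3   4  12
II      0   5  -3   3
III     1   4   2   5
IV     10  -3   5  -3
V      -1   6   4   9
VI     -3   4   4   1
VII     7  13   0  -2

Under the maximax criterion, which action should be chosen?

VII

Row maxima: I=12, II=5, III=5, IV=10, V=9, VI=4, VII=13
Best best-case = 13 → VII.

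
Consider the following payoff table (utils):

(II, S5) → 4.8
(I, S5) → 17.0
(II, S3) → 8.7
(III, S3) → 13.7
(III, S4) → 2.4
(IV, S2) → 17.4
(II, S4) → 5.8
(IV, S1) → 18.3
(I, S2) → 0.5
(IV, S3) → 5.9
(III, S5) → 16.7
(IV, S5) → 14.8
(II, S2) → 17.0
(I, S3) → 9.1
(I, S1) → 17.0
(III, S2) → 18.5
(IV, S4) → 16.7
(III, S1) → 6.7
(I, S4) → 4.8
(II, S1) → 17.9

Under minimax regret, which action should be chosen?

IV

Column bests: S1=18.3, S2=18.5, S3=13.7, S4=16.7, S5=17.0.
I regrets: 1.3, 18.0, 4.6, 11.9, 0.0 → max 18.0
II regrets: 0.4, 1.5, 5.0, 10.9, 12.2 → max 12.2
III regrets: 11.6, 0.0, 0.0, 14.3, 0.3 → max 14.3
IV regrets: 0.0, 1.1, 7.8, 0.0, 2.2 → max 7.8
Smallest max regret = 7.8 → IV.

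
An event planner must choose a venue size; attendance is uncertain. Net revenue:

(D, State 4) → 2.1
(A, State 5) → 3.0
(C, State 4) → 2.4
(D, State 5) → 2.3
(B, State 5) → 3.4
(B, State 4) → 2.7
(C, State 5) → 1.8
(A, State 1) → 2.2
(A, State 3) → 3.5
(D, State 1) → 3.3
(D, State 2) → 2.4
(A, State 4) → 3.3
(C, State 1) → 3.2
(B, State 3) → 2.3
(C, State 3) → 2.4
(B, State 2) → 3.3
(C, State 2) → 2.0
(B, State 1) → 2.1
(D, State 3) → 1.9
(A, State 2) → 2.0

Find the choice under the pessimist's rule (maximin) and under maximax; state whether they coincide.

Row minima: A=2.0, B=2.1, C=1.8, D=1.9
Best worst-case = 2.1 → B.
Row maxima: A=3.5, B=3.4, C=3.2, D=3.3
Best best-case = 3.5 → A.

maximin → B; maximax → A (disagree)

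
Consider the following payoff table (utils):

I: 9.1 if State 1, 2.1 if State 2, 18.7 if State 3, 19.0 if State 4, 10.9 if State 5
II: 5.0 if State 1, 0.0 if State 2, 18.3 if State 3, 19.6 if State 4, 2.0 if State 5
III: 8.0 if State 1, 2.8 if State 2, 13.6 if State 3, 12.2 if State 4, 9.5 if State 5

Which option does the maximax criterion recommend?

II

Row maxima: I=19.0, II=19.6, III=13.6
Best best-case = 19.6 → II.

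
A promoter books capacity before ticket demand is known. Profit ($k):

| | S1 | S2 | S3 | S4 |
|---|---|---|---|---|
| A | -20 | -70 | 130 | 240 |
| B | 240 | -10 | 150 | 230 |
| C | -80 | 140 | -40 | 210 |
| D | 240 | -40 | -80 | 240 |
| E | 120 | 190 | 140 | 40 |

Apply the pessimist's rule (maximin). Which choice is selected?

Row minima: A=-70, B=-10, C=-80, D=-80, E=40
Best worst-case = 40 → E.

E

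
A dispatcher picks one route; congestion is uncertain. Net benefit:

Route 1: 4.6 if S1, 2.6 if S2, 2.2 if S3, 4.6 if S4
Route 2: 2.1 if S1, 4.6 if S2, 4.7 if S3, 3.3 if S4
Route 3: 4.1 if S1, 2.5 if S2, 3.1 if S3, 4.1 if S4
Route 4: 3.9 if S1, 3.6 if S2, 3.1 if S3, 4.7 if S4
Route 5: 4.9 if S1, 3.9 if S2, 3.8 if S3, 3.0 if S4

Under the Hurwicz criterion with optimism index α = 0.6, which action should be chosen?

Route 5

Route 1: 0.6·4.6 + 0.4·2.2 = 3.64
Route 2: 0.6·4.7 + 0.4·2.1 = 3.66
Route 3: 0.6·4.1 + 0.4·2.5 = 3.46
Route 4: 0.6·4.7 + 0.4·3.1 = 4.06
Route 5: 0.6·4.9 + 0.4·3.0 = 4.14
Highest Hurwicz score = 4.14 → Route 5.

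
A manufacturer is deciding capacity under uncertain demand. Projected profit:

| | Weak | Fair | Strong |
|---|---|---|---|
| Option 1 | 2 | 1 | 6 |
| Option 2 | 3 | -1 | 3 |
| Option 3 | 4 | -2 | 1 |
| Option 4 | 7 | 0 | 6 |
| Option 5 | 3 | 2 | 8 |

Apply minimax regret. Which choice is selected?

Column bests: Weak=7, Fair=2, Strong=8.
Option 1 regrets: 5, 1, 2 → max 5
Option 2 regrets: 4, 3, 5 → max 5
Option 3 regrets: 3, 4, 7 → max 7
Option 4 regrets: 0, 2, 2 → max 2
Option 5 regrets: 4, 0, 0 → max 4
Smallest max regret = 2 → Option 4.

Option 4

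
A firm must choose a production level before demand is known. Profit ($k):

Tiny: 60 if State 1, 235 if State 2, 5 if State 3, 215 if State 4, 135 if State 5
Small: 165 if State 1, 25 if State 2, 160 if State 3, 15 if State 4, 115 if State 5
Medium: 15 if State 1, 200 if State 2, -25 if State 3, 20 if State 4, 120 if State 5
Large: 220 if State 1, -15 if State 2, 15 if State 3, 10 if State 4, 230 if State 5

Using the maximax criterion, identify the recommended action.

Row maxima: Tiny=235, Small=165, Medium=200, Large=230
Best best-case = 235 → Tiny.

Tiny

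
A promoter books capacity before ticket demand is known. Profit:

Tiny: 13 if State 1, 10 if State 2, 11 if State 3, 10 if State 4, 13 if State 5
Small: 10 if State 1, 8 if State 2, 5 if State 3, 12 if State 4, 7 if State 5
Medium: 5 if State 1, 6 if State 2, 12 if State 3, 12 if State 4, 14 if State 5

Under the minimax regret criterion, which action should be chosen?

Column bests: State 1=13, State 2=10, State 3=12, State 4=12, State 5=14.
Tiny regrets: 0, 0, 1, 2, 1 → max 2
Small regrets: 3, 2, 7, 0, 7 → max 7
Medium regrets: 8, 4, 0, 0, 0 → max 8
Smallest max regret = 2 → Tiny.

Tiny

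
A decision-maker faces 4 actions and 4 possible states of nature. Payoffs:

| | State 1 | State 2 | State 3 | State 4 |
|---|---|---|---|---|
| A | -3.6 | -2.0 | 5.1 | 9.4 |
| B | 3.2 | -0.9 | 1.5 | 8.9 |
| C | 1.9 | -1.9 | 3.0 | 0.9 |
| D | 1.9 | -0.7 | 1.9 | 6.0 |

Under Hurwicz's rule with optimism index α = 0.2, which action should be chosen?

B

A: 0.2·9.4 + 0.8·(-3.6) = -1
B: 0.2·8.9 + 0.8·(-0.9) = 1.06
C: 0.2·3.0 + 0.8·(-1.9) = -0.92
D: 0.2·6.0 + 0.8·(-0.7) = 0.64
Highest Hurwicz score = 1.06 → B.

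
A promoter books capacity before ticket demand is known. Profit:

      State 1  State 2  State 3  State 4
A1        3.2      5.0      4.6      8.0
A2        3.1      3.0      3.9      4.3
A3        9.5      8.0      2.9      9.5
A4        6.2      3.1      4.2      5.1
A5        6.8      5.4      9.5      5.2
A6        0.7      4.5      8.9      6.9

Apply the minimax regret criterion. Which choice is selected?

A5

Column bests: State 1=9.5, State 2=8.0, State 3=9.5, State 4=9.5.
A1 regrets: 6.3, 3.0, 4.9, 1.5 → max 6.3
A2 regrets: 6.4, 5.0, 5.6, 5.2 → max 6.4
A3 regrets: 0.0, 0.0, 6.6, 0.0 → max 6.6
A4 regrets: 3.3, 4.9, 5.3, 4.4 → max 5.3
A5 regrets: 2.7, 2.6, 0.0, 4.3 → max 4.3
A6 regrets: 8.8, 3.5, 0.6, 2.6 → max 8.8
Smallest max regret = 4.3 → A5.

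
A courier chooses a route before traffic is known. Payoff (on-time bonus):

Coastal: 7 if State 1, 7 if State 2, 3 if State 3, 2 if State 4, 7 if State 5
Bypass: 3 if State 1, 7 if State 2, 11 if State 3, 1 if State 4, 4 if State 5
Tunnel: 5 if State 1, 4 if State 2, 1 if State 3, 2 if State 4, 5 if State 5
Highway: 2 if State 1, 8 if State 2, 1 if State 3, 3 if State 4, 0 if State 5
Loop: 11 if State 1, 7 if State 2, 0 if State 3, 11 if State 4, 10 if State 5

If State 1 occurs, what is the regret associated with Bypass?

Best payoff under State 1 is 11.
Regret = 11 − 3 = 8.

8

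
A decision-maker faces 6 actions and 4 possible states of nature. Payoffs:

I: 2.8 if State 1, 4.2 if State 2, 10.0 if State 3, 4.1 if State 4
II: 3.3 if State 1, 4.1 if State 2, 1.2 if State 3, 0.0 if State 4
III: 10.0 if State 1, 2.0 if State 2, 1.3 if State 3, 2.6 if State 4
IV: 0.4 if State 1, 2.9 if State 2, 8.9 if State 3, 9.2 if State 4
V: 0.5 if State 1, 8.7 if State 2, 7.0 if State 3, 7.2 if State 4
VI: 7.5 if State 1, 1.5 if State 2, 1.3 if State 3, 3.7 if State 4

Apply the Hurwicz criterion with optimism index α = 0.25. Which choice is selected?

I

I: 0.25·10.0 + 0.75·2.8 = 4.6
II: 0.25·4.1 + 0.75·0.0 = 1.025
III: 0.25·10.0 + 0.75·1.3 = 3.475
IV: 0.25·9.2 + 0.75·0.4 = 2.6
V: 0.25·8.7 + 0.75·0.5 = 2.55
VI: 0.25·7.5 + 0.75·1.3 = 2.85
Highest Hurwicz score = 4.6 → I.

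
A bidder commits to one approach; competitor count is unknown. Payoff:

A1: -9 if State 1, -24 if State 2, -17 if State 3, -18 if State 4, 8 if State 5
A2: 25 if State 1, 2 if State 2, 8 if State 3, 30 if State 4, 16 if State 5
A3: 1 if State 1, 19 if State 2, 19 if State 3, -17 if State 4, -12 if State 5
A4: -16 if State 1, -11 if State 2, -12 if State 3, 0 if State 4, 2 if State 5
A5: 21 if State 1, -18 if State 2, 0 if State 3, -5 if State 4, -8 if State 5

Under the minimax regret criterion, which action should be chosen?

A2

Column bests: State 1=25, State 2=19, State 3=19, State 4=30, State 5=16.
A1 regrets: 34, 43, 36, 48, 8 → max 48
A2 regrets: 0, 17, 11, 0, 0 → max 17
A3 regrets: 24, 0, 0, 47, 28 → max 47
A4 regrets: 41, 30, 31, 30, 14 → max 41
A5 regrets: 4, 37, 19, 35, 24 → max 37
Smallest max regret = 17 → A2.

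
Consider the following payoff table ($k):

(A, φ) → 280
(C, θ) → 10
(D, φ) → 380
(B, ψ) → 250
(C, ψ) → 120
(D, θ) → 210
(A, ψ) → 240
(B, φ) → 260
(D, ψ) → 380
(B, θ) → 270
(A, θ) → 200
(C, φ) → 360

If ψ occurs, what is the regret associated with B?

Best payoff under ψ is 380.
Regret = 380 − 250 = 130.

130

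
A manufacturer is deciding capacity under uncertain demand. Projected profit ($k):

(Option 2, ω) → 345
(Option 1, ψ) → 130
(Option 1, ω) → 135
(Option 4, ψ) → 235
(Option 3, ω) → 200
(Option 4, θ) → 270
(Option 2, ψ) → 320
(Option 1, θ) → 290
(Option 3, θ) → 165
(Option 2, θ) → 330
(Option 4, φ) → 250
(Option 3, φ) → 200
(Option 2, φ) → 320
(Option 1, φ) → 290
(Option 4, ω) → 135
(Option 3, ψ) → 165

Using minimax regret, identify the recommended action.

Column bests: θ=330, φ=320, ψ=320, ω=345.
Option 1 regrets: 40, 30, 190, 210 → max 210
Option 2 regrets: 0, 0, 0, 0 → max 0
Option 3 regrets: 165, 120, 155, 145 → max 165
Option 4 regrets: 60, 70, 85, 210 → max 210
Smallest max regret = 0 → Option 2.

Option 2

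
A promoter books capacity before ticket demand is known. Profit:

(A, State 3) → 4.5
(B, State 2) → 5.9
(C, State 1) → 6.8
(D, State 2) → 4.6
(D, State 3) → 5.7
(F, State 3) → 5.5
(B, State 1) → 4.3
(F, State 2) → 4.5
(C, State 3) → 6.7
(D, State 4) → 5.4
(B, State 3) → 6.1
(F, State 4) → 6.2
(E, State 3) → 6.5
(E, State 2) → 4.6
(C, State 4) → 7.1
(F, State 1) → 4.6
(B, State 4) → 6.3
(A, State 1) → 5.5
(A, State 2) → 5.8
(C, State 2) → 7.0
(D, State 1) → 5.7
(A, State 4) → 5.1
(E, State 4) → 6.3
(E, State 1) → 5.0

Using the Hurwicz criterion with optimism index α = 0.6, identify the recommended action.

C

A: 0.6·5.8 + 0.4·4.5 = 5.28
B: 0.6·6.3 + 0.4·4.3 = 5.5
C: 0.6·7.1 + 0.4·6.7 = 6.94
D: 0.6·5.7 + 0.4·4.6 = 5.26
E: 0.6·6.5 + 0.4·4.6 = 5.74
F: 0.6·6.2 + 0.4·4.5 = 5.52
Highest Hurwicz score = 6.94 → C.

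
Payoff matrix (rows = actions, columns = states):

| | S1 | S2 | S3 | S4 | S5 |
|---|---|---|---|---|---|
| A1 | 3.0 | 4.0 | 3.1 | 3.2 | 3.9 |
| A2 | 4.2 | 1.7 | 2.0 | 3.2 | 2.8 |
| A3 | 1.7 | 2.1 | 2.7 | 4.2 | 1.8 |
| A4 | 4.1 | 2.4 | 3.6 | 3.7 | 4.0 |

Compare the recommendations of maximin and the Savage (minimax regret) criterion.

Row minima: A1=3.0, A2=1.7, A3=1.7, A4=2.4
Best worst-case = 3.0 → A1.
Column bests: S1=4.2, S2=4.0, S3=3.6, S4=4.2, S5=4.0.
A1 regrets: 1.2, 0.0, 0.5, 1.0, 0.1 → max 1.2
A2 regrets: 0.0, 2.3, 1.6, 1.0, 1.2 → max 2.3
A3 regrets: 2.5, 1.9, 0.9, 0.0, 2.2 → max 2.5
A4 regrets: 0.1, 1.6, 0.0, 0.5, 0.0 → max 1.6
Smallest max regret = 1.2 → A1.

maximin → A1; minimax regret → A1 (agree)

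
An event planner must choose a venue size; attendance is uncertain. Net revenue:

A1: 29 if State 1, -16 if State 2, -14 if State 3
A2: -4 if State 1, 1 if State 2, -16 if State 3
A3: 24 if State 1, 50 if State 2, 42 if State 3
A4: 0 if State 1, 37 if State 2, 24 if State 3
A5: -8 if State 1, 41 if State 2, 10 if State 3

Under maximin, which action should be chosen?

A3

Row minima: A1=-16, A2=-16, A3=24, A4=0, A5=-8
Best worst-case = 24 → A3.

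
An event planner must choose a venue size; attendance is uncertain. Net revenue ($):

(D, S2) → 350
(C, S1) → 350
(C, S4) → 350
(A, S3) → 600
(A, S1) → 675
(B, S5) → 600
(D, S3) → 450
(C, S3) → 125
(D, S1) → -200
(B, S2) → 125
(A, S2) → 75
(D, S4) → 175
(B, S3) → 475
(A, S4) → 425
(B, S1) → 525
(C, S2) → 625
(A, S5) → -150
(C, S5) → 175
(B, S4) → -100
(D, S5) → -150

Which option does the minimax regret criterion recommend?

C

Column bests: S1=675, S2=625, S3=600, S4=425, S5=600.
A regrets: 0, 550, 0, 0, 750 → max 750
B regrets: 150, 500, 125, 525, 0 → max 525
C regrets: 325, 0, 475, 75, 425 → max 475
D regrets: 875, 275, 150, 250, 750 → max 875
Smallest max regret = 475 → C.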